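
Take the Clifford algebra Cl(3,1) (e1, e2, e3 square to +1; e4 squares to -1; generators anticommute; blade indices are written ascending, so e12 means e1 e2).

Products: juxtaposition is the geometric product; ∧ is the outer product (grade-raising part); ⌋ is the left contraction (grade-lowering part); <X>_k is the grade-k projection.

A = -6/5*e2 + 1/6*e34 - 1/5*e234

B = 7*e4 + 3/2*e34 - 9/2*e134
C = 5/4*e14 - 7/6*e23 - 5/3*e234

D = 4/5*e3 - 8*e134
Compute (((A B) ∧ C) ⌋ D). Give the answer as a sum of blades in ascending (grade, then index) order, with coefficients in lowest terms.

step 1: 1/4 - 3/4*e1 - 3/10*e2 - 7/6*e3 - 9/10*e12 + 7/5*e23 - 42/5*e24 - 9/5*e234 - 27/5*e1234
step 2: 5/16*e14 - 7/24*e23 + 7/8*e123 + 3/8*e124 + 35/24*e134 - 5/12*e234 + 3*e1234
step 3: -35/3 + 5/2*e3
Answer: -35/3 + 5/2*e3


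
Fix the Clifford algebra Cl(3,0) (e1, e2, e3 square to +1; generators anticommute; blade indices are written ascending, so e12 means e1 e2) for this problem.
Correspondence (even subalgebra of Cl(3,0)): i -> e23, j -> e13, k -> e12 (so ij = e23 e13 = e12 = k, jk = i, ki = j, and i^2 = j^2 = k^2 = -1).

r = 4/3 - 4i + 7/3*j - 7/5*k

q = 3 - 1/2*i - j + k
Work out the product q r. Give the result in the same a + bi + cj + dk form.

In blades: q = 3 + e12 - e13 - 1/2*e23, r = 4/3 - 7/5*e12 + 7/3*e13 - 4*e23.
Distribute q over r term by term (generator squares from the signature, products reordered to ascending indices): (3)*r = 4 - 21/5*e12 + 7*e13 - 12*e23; (e12)*r = 7/5 + 4/3*e12 - 4*e13 - 7/3*e23; (-e13)*r = 7/3 - 4*e12 - 4/3*e13 + 7/5*e23; (-1/2*e23)*r = -2 - 7/6*e12 - 7/10*e13 - 2/3*e23.
Sum: 86/15 - 241/30*e12 + 29/30*e13 - 68/5*e23; translating back through the correspondence:
Answer: 86/15 - 68/5*i + 29/30*j - 241/30*k


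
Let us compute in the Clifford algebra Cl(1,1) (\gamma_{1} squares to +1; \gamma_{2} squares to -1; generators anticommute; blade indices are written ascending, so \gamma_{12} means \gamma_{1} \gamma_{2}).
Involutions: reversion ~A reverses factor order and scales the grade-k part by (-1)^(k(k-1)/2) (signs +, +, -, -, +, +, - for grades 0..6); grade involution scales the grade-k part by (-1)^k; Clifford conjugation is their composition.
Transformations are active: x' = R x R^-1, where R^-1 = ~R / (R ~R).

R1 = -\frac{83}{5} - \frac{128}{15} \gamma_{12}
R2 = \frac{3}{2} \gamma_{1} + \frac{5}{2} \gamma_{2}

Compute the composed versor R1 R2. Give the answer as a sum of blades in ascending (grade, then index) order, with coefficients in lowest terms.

Distribute over the terms of R1 (each basis-blade product reordered to ascending indices, repeated generators contracted through their squares):
(-\frac{83}{5}) R2 = -\frac{249}{10} \gamma_{1} - \frac{83}{2} \gamma_{2}
(-\frac{128}{15} \gamma_{12}) R2 = \frac{64}{3} \gamma_{1} + \frac{64}{5} \gamma_{2}
Summing the partial products and collecting blades:
Answer: -\frac{107}{30} \gamma_{1} - \frac{287}{10} \gamma_{2}


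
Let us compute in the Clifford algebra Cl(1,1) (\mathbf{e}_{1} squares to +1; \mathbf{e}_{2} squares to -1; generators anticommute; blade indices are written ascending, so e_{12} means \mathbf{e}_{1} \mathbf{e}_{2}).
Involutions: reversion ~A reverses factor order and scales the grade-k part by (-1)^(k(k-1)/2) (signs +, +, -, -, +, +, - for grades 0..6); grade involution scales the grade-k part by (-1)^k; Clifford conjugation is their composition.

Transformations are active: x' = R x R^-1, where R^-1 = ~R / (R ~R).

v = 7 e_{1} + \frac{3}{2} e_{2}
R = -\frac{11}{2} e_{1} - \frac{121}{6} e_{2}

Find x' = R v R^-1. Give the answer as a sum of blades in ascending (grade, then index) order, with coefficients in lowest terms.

~R = -\frac{11}{2} e_{1} - \frac{121}{6} e_{2}, and R ~R = -\frac{3388}{9}, so R^-1 = ~R / (-\frac{3388}{9}).
R v = -\frac{33}{4} + \frac{1595}{12} e_{12}
Answer: -\frac{811}{112} e_{1} - \frac{267}{112} e_{2}


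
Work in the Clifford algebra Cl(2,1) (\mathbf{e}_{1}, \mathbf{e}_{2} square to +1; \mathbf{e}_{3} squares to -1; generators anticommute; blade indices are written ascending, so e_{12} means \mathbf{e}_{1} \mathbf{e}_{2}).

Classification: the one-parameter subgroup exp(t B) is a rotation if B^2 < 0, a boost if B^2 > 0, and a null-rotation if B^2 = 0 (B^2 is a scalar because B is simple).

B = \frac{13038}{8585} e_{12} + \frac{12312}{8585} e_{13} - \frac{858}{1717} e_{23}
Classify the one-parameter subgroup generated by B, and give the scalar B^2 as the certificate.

B^2 term by term: the squares give (\frac{13038}{8585})^2*(e_{12})^2 + (\frac{12312}{8585})^2*(e_{13})^2 + (-\frac{858}{1717})^2*(e_{23})^2 = \frac{169989444}{73702225}*(-1) + \frac{151585344}{73702225}*(+1) + \frac{736164}{2948089}*(+1) = 0 (each basis 2-blade squares to minus the product of its generators' squares); cross terms between blades sharing an index anticommute and cancel. So B^2 = 0.
Answer: null-rotation, certificate B^2 = 0. Key observation: B^2 = 0 is a conjugation invariant, so its sign decides the class regardless of the surface form of B.


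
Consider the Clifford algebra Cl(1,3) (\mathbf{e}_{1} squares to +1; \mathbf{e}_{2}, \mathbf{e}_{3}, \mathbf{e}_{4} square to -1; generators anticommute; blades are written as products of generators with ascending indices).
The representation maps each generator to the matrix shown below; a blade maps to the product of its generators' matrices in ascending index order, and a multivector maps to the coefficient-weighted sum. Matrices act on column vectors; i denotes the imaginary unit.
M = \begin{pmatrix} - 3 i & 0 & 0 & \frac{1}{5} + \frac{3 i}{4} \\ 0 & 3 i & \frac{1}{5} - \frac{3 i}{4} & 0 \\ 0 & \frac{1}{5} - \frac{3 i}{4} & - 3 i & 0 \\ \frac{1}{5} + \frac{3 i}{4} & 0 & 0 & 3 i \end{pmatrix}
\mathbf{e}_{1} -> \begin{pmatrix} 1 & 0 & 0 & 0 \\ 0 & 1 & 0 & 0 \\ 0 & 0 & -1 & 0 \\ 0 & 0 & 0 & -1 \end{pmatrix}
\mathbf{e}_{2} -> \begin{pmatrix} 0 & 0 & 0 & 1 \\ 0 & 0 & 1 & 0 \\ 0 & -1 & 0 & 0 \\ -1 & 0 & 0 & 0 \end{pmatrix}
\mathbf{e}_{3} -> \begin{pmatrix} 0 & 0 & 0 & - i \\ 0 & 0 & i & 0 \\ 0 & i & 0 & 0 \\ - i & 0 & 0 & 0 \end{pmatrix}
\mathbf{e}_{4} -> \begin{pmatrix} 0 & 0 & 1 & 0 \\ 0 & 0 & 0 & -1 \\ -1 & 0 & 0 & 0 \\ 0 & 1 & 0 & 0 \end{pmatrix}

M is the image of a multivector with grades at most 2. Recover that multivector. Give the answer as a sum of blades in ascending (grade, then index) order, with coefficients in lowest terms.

Method: the blade images are trace-orthogonal — tr(rho(e_A) rho(e_B)^-1) = 4 if A = B and 0 otherwise — and rho(e_A)^-1 = (e_A)^2 * rho(e_A) with (e_A)^2 = +1 or -1, so the coefficient of e_A in the preimage is (e_A)^2 * tr(M rho(e_A))/4.
Nonzero projections over blades of grade <= 2: e_{3}: (e_{3})^2 = -1, tr(M rho(e_{3})) = 3, coefficient -\frac{3}{4}; e_{1} e_{2}: (e_{1} e_{2})^2 = +1, tr(M rho(e_{1} e_{2})) = \frac{4}{5}, coefficient \frac{1}{5}; e_{2} e_{3}: (e_{2} e_{3})^2 = -1, tr(M rho(e_{2} e_{3})) = -12, coefficient 3. Every other blade of grade <= 2 projects to 0.
Answer: -\frac{3}{4} e_{3} + \frac{1}{5} e_{1} e_{2} + 3 e_{2} e_{3}


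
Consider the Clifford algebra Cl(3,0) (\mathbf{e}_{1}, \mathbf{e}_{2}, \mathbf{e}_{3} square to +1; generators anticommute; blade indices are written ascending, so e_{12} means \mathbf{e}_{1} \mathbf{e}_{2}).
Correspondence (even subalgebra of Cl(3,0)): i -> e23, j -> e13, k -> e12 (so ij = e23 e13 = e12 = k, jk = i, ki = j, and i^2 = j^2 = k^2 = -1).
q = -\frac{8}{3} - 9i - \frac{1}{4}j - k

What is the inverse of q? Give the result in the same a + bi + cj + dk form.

In blades: q = -\frac{8}{3} - e_{12} - \frac{1}{4} e_{13} - 9 e_{23}.
With qbar = -\frac{8}{3} + e_{12} + \frac{1}{4} e_{13} + 9 e_{23} (scalar fixed, mapped units negated), q qbar = \frac{12841}{144} (the sum of squared coefficients), so q^-1 = qbar / (\frac{12841}{144}) = -\frac{384}{12841} + \frac{144}{12841} e_{12} + \frac{36}{12841} e_{13} + \frac{1296}{12841} e_{23}; translating back:
Answer: -\frac{384}{12841} + \frac{1296}{12841}i + \frac{36}{12841}j + \frac{144}{12841}k


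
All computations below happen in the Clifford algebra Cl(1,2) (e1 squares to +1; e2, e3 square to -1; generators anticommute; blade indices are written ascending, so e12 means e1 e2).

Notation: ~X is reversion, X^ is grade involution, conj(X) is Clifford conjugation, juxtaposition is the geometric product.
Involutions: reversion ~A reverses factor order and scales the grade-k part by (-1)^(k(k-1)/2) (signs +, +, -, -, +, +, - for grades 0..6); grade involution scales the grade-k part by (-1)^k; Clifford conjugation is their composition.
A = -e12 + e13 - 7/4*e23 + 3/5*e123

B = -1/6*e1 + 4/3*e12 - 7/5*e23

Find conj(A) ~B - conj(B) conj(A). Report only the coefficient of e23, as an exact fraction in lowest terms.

first term: -227/60 - 21/25*e1 + 1/6*e2 - 29/30*e3 - 7/5*e12 - 56/15*e13 + 37/30*e23 - 7/24*e123
second term: -227/60 - 21/25*e1 + 1/6*e2 - 29/30*e3 + 7/5*e12 + 56/15*e13 - 37/30*e23 + 7/24*e123
Answer: 37/15


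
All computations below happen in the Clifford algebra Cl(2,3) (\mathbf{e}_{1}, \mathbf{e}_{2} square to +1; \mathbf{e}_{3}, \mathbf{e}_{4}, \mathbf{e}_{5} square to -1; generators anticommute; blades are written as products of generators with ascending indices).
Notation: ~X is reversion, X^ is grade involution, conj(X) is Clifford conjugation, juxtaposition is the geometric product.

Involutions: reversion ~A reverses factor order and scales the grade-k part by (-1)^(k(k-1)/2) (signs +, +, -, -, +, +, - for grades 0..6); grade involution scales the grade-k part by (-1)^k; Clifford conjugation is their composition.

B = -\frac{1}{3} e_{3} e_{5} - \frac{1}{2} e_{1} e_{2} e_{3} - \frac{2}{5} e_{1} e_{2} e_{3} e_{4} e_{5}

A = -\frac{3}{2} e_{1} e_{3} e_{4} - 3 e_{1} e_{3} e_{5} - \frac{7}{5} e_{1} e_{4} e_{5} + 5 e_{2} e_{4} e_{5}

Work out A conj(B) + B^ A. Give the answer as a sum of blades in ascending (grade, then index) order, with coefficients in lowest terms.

first term: e_{1} + 2 e_{1} e_{3} + \frac{14}{25} e_{2} e_{3} - \frac{9}{20} e_{2} e_{4} + \frac{21}{10} e_{2} e_{5} + \frac{7}{15} e_{1} e_{3} e_{4} - \frac{1}{2} e_{1} e_{4} e_{5} - \frac{5}{3} e_{2} e_{3} e_{4} + \frac{5}{2} e_{1} e_{3} e_{4} e_{5} + \frac{7}{10} e_{2} e_{3} e_{4} e_{5}
second term: -e_{1} + 2 e_{1} e_{3} + \frac{14}{25} e_{2} e_{3} - \frac{9}{20} e_{2} e_{4} + \frac{21}{10} e_{2} e_{5} + \frac{7}{15} e_{1} e_{3} e_{4} - \frac{1}{2} e_{1} e_{4} e_{5} - \frac{5}{3} e_{2} e_{3} e_{4} - \frac{5}{2} e_{1} e_{3} e_{4} e_{5} - \frac{7}{10} e_{2} e_{3} e_{4} e_{5}
Answer: 4 e_{1} e_{3} + \frac{28}{25} e_{2} e_{3} - \frac{9}{10} e_{2} e_{4} + \frac{21}{5} e_{2} e_{5} + \frac{14}{15} e_{1} e_{3} e_{4} - e_{1} e_{4} e_{5} - \frac{10}{3} e_{2} e_{3} e_{4}


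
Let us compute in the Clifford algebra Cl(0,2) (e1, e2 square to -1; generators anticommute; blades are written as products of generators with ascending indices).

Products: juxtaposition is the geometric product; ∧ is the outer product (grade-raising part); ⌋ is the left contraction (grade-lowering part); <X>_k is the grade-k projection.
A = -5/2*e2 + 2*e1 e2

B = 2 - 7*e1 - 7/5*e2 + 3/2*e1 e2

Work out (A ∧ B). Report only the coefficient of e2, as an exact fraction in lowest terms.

step 1: -5*e2 - 27/2*e1 e2
Answer: -5


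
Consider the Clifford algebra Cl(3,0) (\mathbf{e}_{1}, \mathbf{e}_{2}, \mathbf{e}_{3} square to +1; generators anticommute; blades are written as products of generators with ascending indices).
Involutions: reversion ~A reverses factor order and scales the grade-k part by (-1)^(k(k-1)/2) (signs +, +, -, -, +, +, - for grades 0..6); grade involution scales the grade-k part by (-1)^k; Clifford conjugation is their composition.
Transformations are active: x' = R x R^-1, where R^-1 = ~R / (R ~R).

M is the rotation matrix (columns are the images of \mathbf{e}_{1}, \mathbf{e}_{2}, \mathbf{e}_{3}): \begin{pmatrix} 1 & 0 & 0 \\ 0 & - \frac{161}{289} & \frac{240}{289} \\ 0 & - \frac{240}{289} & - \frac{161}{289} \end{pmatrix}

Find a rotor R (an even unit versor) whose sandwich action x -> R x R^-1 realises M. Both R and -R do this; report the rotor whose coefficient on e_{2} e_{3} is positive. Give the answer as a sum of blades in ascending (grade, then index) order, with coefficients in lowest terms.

Method: write R = a + b12*e_{1} e_{2} + b13*e_{1} e_{3} + b23*e_{2} e_{3} with a^2 + b12^2 + b13^2 + b23^2 = 1 (so R^-1 = ~R). Expanding the columns R e_j ~R gives tr M = 4a^2 - 1 and, from the antisymmetric part, M21 - M12 = -4a*b12, M13 - M31 = 4a*b13, M32 - M23 = -4a*b23.
Here tr M = -\frac{33}{289}, so a^2 = (1 + tr M)/4 = \frac{64}{289} and a = ±\frac{8}{17}. Taking a = \frac{8}{17}: M21 - M12 = 0, M13 - M31 = 0, M32 - M23 = -\frac{480}{289}, giving b12 = 0, b13 = 0, b23 = \frac{15}{17}, i.e. R = \frac{8}{17} + \frac{15}{17} e_{2} e_{3}.
Its e_{2} e_{3} coefficient is already positive.
Answer: \frac{8}{17} + \frac{15}{17} e_{2} e_{3}. Uniqueness: Spin(3) -> SO(3) maps R and -R to the same rotation of trace -\frac{33}{289}; fixing the sign of the e_{2} e_{3} coefficient removes the ambiguity.


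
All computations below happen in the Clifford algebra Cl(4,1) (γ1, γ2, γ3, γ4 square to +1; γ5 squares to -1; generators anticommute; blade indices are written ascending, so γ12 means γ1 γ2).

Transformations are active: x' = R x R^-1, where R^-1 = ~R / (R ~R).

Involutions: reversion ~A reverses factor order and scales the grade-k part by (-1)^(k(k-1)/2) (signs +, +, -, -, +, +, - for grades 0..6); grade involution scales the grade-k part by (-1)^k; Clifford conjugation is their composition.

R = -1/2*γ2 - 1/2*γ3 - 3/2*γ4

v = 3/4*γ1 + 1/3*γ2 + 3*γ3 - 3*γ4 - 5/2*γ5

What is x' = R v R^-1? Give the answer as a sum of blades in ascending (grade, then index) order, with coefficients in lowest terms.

~R = -1/2*γ2 - 1/2*γ3 - 3/2*γ4, and R ~R = 11/4, so R^-1 = ~R / (11/4).
R v = 17/6 + 3/8*γ12 + 3/8*γ13 + 9/8*γ14 - 4/3*γ23 + 2*γ24 + 5/4*γ25 + 6*γ34 + 5/4*γ35 + 15/4*γ45
Answer: -3/4*γ1 - 15/11*γ2 - 133/33*γ3 - 1/11*γ4 + 5/2*γ5


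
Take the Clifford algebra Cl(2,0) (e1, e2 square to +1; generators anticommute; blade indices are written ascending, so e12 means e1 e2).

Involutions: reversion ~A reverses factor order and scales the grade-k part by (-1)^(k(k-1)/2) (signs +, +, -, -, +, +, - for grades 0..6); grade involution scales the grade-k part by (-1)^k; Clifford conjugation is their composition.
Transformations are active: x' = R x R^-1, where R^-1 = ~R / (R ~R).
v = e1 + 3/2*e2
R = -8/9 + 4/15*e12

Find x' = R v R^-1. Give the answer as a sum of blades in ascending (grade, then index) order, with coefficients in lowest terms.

~R = -8/9 - 4/15*e12, and R ~R = 1744/2025, so R^-1 = ~R / (1744/2025).
R v = -22/45*e1 - 8/5*e2
Answer: 1/109*e1 + 393/218*e2


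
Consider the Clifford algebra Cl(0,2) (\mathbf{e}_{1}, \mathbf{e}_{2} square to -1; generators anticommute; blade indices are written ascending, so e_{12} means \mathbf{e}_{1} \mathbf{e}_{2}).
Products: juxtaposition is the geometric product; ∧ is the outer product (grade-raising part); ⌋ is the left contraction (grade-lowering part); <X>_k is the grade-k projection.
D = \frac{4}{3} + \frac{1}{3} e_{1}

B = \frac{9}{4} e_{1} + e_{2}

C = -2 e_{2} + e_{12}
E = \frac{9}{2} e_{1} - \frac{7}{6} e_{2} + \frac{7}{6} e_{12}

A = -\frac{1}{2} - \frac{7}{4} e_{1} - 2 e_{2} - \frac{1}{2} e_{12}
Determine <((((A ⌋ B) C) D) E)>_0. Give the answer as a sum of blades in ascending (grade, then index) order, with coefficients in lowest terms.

step 1: \frac{95}{16} - \frac{9}{8} e_{1} - \frac{1}{2} e_{2}
step 2: -1 - \frac{1}{2} e_{1} - \frac{43}{4} e_{2} + \frac{131}{16} e_{12}
step 3: -\frac{7}{6} - e_{1} - \frac{557}{48} e_{2} + \frac{29}{2} e_{12}
step 4: -\frac{7475}{288} - \frac{539}{288} e_{1} + \frac{610}{9} e_{2} + \frac{14983}{288} e_{12}
step 5: -\frac{7475}{288}
Answer: -\frac{7475}{288}


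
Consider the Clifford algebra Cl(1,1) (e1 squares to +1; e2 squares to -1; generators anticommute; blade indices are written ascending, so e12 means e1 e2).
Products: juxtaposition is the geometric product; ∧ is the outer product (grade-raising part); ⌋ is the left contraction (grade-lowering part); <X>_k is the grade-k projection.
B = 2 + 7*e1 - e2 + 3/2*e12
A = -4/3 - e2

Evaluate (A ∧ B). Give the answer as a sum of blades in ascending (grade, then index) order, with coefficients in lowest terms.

step 1: -8/3 - 28/3*e1 - 2/3*e2 + 5*e12
Answer: -8/3 - 28/3*e1 - 2/3*e2 + 5*e12


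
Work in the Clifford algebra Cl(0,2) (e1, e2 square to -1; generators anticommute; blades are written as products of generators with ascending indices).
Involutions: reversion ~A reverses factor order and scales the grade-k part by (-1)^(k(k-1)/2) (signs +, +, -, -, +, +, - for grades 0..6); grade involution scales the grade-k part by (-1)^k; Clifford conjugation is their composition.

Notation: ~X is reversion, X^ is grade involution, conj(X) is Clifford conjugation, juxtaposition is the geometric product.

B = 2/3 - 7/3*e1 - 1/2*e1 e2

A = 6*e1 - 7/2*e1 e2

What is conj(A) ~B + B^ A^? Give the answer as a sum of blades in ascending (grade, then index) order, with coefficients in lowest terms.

first term: -63/4 - 4*e1 - 31/6*e2 + 7/3*e1 e2
second term: 49/4 - 4*e1 + 67/6*e2 - 7/3*e1 e2
Answer: -7/2 - 8*e1 + 6*e2


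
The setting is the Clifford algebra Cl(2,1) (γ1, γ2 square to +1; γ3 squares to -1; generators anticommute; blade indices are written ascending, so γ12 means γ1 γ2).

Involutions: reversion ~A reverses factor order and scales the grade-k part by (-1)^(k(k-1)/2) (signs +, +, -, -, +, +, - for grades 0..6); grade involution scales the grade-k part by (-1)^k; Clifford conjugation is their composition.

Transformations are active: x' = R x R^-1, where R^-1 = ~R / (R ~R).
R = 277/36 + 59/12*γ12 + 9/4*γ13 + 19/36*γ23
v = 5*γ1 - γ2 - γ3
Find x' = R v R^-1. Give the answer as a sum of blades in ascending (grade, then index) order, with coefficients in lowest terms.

~R = 277/36 - 59/12*γ12 - 9/4*γ13 - 19/36*γ23, and R ~R = 2107/27, so R^-1 = ~R / (2107/27).
R v = 1289/36*γ1 - 127/4*γ2 - 221/12*γ3 - 1/36*γ123
Answer: 101/49*γ1 - 22177/4214*γ2 - 11105/4214*γ3


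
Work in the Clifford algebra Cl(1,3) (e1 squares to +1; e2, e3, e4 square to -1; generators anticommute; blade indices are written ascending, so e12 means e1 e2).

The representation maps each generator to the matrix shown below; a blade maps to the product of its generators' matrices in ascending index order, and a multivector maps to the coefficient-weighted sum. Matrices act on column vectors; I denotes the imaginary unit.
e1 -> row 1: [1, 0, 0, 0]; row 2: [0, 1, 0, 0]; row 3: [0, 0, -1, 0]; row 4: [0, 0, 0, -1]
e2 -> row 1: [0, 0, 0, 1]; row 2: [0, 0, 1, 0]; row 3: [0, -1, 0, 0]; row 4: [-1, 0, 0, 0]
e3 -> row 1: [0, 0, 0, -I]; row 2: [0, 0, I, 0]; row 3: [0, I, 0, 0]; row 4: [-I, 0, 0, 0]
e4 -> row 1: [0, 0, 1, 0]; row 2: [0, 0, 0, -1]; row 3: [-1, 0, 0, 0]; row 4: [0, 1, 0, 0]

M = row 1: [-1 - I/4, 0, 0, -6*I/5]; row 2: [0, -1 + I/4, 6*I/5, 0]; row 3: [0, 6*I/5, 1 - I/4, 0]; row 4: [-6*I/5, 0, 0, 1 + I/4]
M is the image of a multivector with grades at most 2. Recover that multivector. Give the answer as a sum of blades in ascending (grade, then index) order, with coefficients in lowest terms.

Method: the blade images are trace-orthogonal — tr(rho(e_A) rho(e_B)^-1) = 4 if A = B and 0 otherwise — and rho(e_A)^-1 = (e_A)^2 * rho(e_A) with (e_A)^2 = +1 or -1, so the coefficient of e_A in the preimage is (e_A)^2 * tr(M rho(e_A))/4.
Nonzero projections over blades of grade <= 2: e1: (e1)^2 = +1, tr(M rho(e1)) = -4, coefficient -1; e3: (e3)^2 = -1, tr(M rho(e3)) = -24/5, coefficient 6/5; e23: (e23)^2 = -1, tr(M rho(e23)) = -1, coefficient 1/4. Every other blade of grade <= 2 projects to 0.
Answer: -e1 + 6/5*e3 + 1/4*e23


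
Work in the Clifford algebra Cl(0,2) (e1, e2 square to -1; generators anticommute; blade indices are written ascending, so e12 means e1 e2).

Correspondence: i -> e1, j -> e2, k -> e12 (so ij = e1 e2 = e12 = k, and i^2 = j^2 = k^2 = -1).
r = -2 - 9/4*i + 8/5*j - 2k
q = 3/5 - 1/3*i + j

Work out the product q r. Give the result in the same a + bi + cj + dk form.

In blades: q = 3/5 - 1/3*e1 + e2, r = -2 - 9/4*e1 + 8/5*e2 - 2*e12.
Distribute q over r term by term (generator squares from the signature, products reordered to ascending indices): (3/5)*r = -6/5 - 27/20*e1 + 24/25*e2 - 6/5*e12; (-1/3*e1)*r = -3/4 + 2/3*e1 - 2/3*e2 - 8/15*e12; (e2)*r = -8/5 - 2*e1 - 2*e2 + 9/4*e12.
Sum: -71/20 - 161/60*e1 - 128/75*e2 + 31/60*e12; translating back through the correspondence:
Answer: -71/20 - 161/60*i - 128/75*j + 31/60*k


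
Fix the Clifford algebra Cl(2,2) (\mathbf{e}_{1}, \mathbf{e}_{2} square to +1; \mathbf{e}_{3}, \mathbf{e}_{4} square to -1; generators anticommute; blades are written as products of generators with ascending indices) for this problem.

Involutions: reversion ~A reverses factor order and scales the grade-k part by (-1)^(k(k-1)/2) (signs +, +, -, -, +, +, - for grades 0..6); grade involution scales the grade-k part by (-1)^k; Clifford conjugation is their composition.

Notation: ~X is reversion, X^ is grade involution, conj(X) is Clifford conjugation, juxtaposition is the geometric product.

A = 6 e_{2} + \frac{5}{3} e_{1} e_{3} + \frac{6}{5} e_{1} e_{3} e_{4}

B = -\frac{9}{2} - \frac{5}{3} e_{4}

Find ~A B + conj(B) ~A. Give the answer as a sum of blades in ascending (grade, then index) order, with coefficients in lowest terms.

first term: -27 e_{2} + \frac{11}{2} e_{1} e_{3} - 10 e_{2} e_{4} + \frac{368}{45} e_{1} e_{3} e_{4}
second term: -27 e_{2} + \frac{19}{2} e_{1} e_{3} - 10 e_{2} e_{4} + \frac{118}{45} e_{1} e_{3} e_{4}
Answer: -54 e_{2} + 15 e_{1} e_{3} - 20 e_{2} e_{4} + \frac{54}{5} e_{1} e_{3} e_{4}


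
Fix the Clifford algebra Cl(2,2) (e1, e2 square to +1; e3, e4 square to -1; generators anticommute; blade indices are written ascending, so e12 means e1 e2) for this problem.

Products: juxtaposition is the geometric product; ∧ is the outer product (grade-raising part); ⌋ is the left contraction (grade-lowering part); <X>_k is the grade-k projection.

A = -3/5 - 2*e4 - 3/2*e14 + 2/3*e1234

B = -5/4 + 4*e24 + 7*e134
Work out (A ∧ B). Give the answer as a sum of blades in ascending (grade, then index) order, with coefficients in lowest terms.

step 1: 3/4 + 5/2*e4 + 15/8*e14 - 12/5*e24 - 21/5*e134 - 5/6*e1234
Answer: 3/4 + 5/2*e4 + 15/8*e14 - 12/5*e24 - 21/5*e134 - 5/6*e1234


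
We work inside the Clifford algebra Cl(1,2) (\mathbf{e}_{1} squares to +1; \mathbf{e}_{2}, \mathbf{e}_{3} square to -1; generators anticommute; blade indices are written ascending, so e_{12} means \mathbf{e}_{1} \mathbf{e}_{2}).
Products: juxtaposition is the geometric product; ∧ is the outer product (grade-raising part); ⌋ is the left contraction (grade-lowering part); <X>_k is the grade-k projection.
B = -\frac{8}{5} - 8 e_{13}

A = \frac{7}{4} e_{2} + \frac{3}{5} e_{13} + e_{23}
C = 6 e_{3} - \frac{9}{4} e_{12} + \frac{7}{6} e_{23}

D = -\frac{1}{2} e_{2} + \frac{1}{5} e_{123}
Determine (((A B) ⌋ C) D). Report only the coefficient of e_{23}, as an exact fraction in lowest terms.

step 1: -\frac{24}{5} - \frac{14}{5} e_{2} + 8 e_{12} - \frac{24}{25} e_{13} - \frac{8}{5} e_{23} + 14 e_{123}
step 2: -\frac{242}{15} + \frac{63}{10} e_{1} - \frac{383}{15} e_{3} + \frac{54}{5} e_{12} - \frac{28}{5} e_{23}
step 3: \frac{163}{25} e_{1} + \frac{121}{15} e_{2} + \frac{124}{25} e_{3} + \frac{587}{300} e_{12} - \frac{863}{75} e_{23} - \frac{242}{75} e_{123}
Answer: -\frac{863}{75}


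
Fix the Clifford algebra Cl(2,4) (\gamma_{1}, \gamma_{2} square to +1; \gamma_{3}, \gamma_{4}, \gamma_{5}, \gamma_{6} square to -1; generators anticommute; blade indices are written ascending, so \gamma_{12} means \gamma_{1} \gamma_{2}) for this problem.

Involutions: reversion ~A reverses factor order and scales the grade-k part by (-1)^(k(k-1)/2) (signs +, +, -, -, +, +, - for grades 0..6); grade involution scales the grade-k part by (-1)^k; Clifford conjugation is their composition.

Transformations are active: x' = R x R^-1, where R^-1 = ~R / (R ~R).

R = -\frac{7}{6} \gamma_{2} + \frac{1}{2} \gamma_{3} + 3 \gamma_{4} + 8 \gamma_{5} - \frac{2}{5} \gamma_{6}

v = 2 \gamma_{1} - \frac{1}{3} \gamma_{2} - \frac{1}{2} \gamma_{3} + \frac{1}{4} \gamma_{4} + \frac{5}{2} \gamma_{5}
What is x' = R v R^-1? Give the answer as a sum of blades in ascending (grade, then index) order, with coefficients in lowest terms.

~R = -\frac{7}{6} \gamma_{2} + \frac{1}{2} \gamma_{3} + 3 \gamma_{4} + 8 \gamma_{5} - \frac{2}{5} \gamma_{6}, and R ~R = -\frac{16211}{225}, so R^-1 = ~R / (-\frac{16211}{225}).
R v = -\frac{181}{9} + \frac{7}{3} \gamma_{12} - \gamma_{13} - 6 \gamma_{14} - 16 \gamma_{15} + \frac{4}{5} \gamma_{16} + \frac{3}{4} \gamma_{23} + \frac{17}{24} \gamma_{24} - \frac{1}{4} \gamma_{25} - \frac{2}{15} \gamma_{26} + \frac{13}{8} \gamma_{34} + \frac{21}{4} \gamma_{35} - \frac{1}{5} \gamma_{36} + \frac{11}{2} \gamma_{45} + \frac{1}{10} \gamma_{46} + \gamma_{56}
Answer: -2 \gamma_{1} - \frac{15464}{48633} \gamma_{2} + \frac{25261}{32422} \gamma_{3} + \frac{92389}{64844} \gamma_{4} + \frac{63745}{32422} \gamma_{5} - \frac{3620}{16211} \gamma_{6}


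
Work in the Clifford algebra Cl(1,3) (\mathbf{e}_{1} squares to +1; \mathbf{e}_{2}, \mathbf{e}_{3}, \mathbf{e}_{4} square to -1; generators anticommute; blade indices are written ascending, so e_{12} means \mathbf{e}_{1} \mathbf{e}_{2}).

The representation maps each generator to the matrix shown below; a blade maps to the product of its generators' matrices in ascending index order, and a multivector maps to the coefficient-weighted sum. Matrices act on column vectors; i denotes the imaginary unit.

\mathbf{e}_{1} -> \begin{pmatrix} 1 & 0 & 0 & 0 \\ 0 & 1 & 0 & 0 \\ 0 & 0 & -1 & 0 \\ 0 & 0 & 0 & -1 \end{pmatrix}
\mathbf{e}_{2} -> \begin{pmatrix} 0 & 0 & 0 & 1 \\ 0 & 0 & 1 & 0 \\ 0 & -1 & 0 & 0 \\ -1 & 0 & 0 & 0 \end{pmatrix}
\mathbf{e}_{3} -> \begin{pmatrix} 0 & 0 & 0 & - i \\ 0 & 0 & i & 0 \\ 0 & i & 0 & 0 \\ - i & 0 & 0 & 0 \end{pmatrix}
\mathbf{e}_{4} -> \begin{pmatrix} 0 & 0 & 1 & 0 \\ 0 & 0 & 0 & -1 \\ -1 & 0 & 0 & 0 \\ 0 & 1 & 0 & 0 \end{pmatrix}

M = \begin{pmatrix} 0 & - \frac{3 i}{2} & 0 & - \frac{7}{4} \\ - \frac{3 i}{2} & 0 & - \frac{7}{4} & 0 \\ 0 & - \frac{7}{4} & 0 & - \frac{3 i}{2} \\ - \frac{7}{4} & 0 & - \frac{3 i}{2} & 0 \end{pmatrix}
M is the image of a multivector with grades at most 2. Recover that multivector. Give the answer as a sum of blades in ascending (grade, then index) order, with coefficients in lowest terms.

Method: the blade images are trace-orthogonal — tr(rho(e_A) rho(e_B)^-1) = 4 if A = B and 0 otherwise — and rho(e_A)^-1 = (e_A)^2 * rho(e_A) with (e_A)^2 = +1 or -1, so the coefficient of e_A in the preimage is (e_A)^2 * tr(M rho(e_A))/4.
Nonzero projections over blades of grade <= 2: e_{12}: (e_{12})^2 = +1, tr(M rho(e_{12})) = -7, coefficient -\frac{7}{4}; e_{34}: (e_{34})^2 = -1, tr(M rho(e_{34})) = -6, coefficient \frac{3}{2}. Every other blade of grade <= 2 projects to 0.
Answer: -\frac{7}{4} e_{12} + \frac{3}{2} e_{34}


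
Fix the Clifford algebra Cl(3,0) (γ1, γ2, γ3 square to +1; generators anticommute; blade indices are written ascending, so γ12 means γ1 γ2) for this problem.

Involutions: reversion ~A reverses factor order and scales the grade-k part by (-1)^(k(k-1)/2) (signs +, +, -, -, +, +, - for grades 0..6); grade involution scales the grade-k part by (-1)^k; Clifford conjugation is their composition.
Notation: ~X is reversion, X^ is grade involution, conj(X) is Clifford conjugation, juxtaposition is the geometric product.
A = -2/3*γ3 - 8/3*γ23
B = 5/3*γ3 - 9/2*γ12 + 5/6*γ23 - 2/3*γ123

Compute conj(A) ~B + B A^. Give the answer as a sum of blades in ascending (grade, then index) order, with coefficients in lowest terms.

first term: 10/3 - 16/9*γ1 + 5*γ2 + 4/9*γ12 - 12*γ13 + 3*γ123
second term: 10/3 - 16/9*γ1 + 5*γ2 - 4/9*γ12 + 12*γ13 - 3*γ123
Answer: 20/3 - 32/9*γ1 + 10*γ2


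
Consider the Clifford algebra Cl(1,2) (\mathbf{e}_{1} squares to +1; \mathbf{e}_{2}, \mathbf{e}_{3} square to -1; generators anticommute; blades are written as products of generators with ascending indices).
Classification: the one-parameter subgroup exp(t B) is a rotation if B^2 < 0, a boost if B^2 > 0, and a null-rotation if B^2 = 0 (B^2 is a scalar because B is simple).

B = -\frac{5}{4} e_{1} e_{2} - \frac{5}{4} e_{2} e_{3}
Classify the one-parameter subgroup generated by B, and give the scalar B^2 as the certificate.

B^2 term by term: the squares give (-\frac{5}{4})^2*(e_{1} e_{2})^2 + (-\frac{5}{4})^2*(e_{2} e_{3})^2 = \frac{25}{16}*(+1) + \frac{25}{16}*(-1) = 0 (each basis 2-blade squares to minus the product of its generators' squares); cross terms between blades sharing an index anticommute and cancel. So B^2 = 0.
Answer: null-rotation, certificate B^2 = 0. No conjugation can change B^2 = 0; the sign gives the class.


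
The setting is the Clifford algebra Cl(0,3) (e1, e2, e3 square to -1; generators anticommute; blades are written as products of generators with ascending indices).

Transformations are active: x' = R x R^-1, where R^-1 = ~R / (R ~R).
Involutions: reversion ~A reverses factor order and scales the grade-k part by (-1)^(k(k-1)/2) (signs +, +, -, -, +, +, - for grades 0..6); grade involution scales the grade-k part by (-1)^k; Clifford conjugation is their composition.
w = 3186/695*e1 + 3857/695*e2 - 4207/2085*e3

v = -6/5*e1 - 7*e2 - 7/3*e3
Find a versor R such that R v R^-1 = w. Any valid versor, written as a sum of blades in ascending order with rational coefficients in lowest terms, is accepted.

Equal squares first: v^2 = w^2 = -12574/225. Then v + w = 2352/695*e1 - 1008/695*e2 - 3024/695*e3 is a versor taking v to w, provided it is invertible.
Answer: 2352/695*e1 - 1008/695*e2 - 3024/695*e3


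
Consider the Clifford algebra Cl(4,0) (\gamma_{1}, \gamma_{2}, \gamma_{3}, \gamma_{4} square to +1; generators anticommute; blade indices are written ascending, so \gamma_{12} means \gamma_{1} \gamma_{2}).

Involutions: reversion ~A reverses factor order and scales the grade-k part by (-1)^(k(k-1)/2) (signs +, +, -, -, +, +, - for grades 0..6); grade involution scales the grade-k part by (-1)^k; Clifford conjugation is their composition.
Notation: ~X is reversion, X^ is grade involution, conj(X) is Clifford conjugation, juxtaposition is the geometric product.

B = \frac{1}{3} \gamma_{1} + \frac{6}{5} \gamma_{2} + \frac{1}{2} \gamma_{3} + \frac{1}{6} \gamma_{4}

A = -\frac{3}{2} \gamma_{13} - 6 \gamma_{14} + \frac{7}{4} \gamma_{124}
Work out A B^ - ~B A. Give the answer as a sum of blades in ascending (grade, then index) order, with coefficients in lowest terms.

first term: \frac{7}{4} \gamma_{1} - \frac{1}{2} \gamma_{3} - 2 \gamma_{4} - \frac{7}{24} \gamma_{12} + \frac{21}{10} \gamma_{14} - \frac{7}{12} \gamma_{24} - \frac{9}{5} \gamma_{123} - \frac{36}{5} \gamma_{124} - \frac{11}{4} \gamma_{134} + \frac{7}{8} \gamma_{1234}
second term: \frac{7}{4} \gamma_{1} - \frac{1}{2} \gamma_{3} - 2 \gamma_{4} + \frac{7}{24} \gamma_{12} - \frac{21}{10} \gamma_{14} + \frac{7}{12} \gamma_{24} + \frac{9}{5} \gamma_{123} + \frac{36}{5} \gamma_{124} + \frac{11}{4} \gamma_{134} + \frac{7}{8} \gamma_{1234}
Answer: -\frac{7}{12} \gamma_{12} + \frac{21}{5} \gamma_{14} - \frac{7}{6} \gamma_{24} - \frac{18}{5} \gamma_{123} - \frac{72}{5} \gamma_{124} - \frac{11}{2} \gamma_{134}


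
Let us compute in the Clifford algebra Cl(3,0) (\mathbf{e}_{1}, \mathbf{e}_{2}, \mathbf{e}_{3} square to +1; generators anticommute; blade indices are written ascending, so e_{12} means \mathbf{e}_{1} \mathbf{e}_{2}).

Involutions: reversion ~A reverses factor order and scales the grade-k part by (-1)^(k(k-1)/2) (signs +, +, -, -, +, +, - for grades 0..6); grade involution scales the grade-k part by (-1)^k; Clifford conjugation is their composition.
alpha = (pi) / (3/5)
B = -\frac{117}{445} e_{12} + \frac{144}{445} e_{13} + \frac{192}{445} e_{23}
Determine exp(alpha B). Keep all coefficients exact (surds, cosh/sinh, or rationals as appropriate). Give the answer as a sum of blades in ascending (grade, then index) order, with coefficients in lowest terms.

B^2 term by term: the squares give (-\frac{117}{445})^2*(e_{12})^2 + (\frac{144}{445})^2*(e_{13})^2 + (\frac{192}{445})^2*(e_{23})^2 = \frac{13689}{198025}*(-1) + \frac{20736}{198025}*(-1) + \frac{36864}{198025}*(-1) = -\frac{9}{25} (each basis 2-blade squares to minus the product of its generators' squares); cross terms between blades sharing an index anticommute and cancel. So B^2 = -\frac{9}{25}.
B^2 = -\frac{9}{25} — circular case — the even/odd split gives cos and sin: l = \frac{3}{5}, alpha*l = \pi, so exp(alpha B) = cos(\pi) + (sin(\pi)/(\frac{3}{5}))*B = -1 + (0)*B.
Answer: -1


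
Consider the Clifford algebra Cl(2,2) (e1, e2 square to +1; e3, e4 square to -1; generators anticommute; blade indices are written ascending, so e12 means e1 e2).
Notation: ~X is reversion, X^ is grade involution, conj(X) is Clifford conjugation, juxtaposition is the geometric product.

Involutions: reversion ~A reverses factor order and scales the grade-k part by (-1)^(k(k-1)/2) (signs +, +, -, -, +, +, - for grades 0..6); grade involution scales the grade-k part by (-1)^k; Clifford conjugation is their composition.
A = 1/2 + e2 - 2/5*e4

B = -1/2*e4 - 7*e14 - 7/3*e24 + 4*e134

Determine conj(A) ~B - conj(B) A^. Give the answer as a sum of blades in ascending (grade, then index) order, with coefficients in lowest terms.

first term: 1/5 + 14/5*e1 + 14/15*e2 - 31/12*e4 + 8/5*e13 + 7/2*e14 + 5/3*e24 + 7*e124 - 2*e134 - 4*e1234
second term: -1/5 - 14/5*e1 - 14/15*e2 + 31/12*e4 - 8/5*e13 + 7/2*e14 + 5/3*e24 + 7*e124 + 2*e134 - 4*e1234
Answer: 2/5 + 28/5*e1 + 28/15*e2 - 31/6*e4 + 16/5*e13 - 4*e134


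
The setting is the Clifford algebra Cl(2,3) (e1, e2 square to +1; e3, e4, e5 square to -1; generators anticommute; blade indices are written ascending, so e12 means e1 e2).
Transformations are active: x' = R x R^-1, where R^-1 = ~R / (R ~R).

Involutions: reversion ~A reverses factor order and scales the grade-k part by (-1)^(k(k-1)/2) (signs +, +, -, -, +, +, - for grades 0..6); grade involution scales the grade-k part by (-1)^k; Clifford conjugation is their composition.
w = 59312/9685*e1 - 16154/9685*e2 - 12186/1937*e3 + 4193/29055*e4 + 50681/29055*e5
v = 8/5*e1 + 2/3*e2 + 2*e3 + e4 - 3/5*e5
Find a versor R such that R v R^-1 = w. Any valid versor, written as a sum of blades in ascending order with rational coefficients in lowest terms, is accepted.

Why this works: both vectors square to -106/45, so q(v) = q(w) and R = v + w = 74808/9685*e1 - 29092/29055*e2 - 8312/1937*e3 + 33248/29055*e4 + 33248/29055*e5 carries v to w — its own direction survives, the complement (v - w)/2 flips.
Answer: 74808/9685*e1 - 29092/29055*e2 - 8312/1937*e3 + 33248/29055*e4 + 33248/29055*e5


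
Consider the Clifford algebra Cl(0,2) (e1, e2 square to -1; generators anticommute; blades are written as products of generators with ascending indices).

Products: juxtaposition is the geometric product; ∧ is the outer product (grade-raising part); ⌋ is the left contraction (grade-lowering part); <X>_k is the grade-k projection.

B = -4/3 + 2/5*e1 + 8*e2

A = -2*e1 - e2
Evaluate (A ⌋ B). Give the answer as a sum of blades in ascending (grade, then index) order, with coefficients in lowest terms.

step 1: 44/5
Answer: 44/5


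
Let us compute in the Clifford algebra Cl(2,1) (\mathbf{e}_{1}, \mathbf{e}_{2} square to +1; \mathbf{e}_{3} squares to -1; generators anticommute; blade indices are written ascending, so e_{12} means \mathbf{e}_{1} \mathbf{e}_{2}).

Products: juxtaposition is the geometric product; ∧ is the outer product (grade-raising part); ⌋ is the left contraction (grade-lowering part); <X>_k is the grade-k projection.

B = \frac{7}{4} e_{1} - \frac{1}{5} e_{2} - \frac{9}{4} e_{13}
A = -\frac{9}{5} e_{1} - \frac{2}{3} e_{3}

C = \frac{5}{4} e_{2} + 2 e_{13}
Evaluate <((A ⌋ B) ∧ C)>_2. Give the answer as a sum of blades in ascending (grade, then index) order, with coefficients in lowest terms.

step 1: -\frac{63}{20} + \frac{3}{2} e_{1} + \frac{81}{20} e_{3}
step 2: -\frac{63}{16} e_{2} + \frac{15}{8} e_{12} - \frac{63}{10} e_{13} - \frac{81}{16} e_{23}
step 3: \frac{15}{8} e_{12} - \frac{63}{10} e_{13} - \frac{81}{16} e_{23}
Answer: \frac{15}{8} e_{12} - \frac{63}{10} e_{13} - \frac{81}{16} e_{23}


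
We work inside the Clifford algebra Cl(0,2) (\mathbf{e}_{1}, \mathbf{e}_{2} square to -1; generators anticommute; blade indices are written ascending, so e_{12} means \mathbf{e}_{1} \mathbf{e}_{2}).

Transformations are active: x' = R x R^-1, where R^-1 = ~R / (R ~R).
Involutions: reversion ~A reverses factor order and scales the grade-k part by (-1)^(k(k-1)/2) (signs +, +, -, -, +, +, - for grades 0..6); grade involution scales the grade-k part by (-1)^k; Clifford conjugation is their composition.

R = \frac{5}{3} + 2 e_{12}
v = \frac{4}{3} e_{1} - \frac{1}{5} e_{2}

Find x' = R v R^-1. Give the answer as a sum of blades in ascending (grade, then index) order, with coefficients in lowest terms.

~R = \frac{5}{3} - 2 e_{12}, and R ~R = \frac{61}{9}, so R^-1 = ~R / (\frac{61}{9}).
R v = \frac{118}{45} e_{1} + \frac{7}{3} e_{2}
Answer: -\frac{8}{183} e_{1} + \frac{411}{305} e_{2}


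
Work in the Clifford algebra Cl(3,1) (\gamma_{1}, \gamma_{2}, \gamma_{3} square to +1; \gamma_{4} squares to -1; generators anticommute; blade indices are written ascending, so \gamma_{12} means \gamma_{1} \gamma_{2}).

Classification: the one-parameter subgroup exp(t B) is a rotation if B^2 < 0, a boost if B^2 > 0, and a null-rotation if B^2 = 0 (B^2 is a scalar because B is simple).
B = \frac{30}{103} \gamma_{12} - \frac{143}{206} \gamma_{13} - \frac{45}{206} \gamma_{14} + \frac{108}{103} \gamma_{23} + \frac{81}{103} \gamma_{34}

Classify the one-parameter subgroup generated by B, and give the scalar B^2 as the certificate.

B^2 term by term: the squares give (\frac{30}{103})^2*(\gamma_{12})^2 + (-\frac{143}{206})^2*(\gamma_{13})^2 + (-\frac{45}{206})^2*(\gamma_{14})^2 + (\frac{108}{103})^2*(\gamma_{23})^2 + (\frac{81}{103})^2*(\gamma_{34})^2 = \frac{900}{10609}*(-1) + \frac{20449}{42436}*(-1) + \frac{2025}{42436}*(+1) + \frac{11664}{10609}*(-1) + \frac{6561}{10609}*(+1) = -1 (each basis 2-blade squares to minus the product of its generators' squares); cross terms between blades sharing an index anticommute and cancel; the commuting (index-disjoint) pairs give grade-4 terms 2*c*c'*(blade product), which cancel blade by blade — \gamma_{1234}: \frac{4860}{10609} - \frac{4860}{10609} = 0 — confirming B is simple. So B^2 = -1.
Answer: rotation, certificate B^2 = -1. One invariant decides it: the square -1 survives every conjugation, and its sign is exactly the classification.


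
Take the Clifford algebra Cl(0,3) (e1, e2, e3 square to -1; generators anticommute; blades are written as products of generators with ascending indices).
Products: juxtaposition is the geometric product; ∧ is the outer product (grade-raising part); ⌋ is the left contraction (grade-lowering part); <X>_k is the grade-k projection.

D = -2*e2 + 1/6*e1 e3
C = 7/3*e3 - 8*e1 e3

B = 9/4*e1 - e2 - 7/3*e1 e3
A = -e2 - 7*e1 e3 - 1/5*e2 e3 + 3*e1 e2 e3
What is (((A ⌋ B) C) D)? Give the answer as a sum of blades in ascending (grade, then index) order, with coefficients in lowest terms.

step 1: -52/3
step 2: -364/9*e3 + 416/3*e1 e3
step 3: -208/9 - 182/27*e1 - 728/9*e2 e3 + 832/3*e1 e2 e3
Answer: -208/9 - 182/27*e1 - 728/9*e2 e3 + 832/3*e1 e2 e3


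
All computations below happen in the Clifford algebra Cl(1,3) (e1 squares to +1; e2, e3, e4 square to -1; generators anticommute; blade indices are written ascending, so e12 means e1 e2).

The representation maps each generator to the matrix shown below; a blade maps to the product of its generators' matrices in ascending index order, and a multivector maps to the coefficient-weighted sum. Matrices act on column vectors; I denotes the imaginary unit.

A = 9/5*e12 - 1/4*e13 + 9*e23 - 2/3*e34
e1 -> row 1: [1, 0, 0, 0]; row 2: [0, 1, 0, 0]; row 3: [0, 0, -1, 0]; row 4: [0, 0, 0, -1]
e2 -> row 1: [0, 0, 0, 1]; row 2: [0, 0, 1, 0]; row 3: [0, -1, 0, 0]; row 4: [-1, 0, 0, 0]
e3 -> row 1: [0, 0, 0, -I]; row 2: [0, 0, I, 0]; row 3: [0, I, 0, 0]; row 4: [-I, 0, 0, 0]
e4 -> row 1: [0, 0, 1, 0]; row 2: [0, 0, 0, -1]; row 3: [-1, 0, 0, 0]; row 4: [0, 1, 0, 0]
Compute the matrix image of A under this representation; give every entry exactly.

Bivector images (products of the table entries): rho(e12) = rho(e1)rho(e2) = row 1: [0, 0, 0, 1]; row 2: [0, 0, 1, 0]; row 3: [0, 1, 0, 0]; row 4: [1, 0, 0, 0]; rho(e13) = rho(e1)rho(e3) = row 1: [0, 0, 0, -I]; row 2: [0, 0, I, 0]; row 3: [0, -I, 0, 0]; row 4: [I, 0, 0, 0]; rho(e23) = rho(e2)rho(e3) = row 1: [-I, 0, 0, 0]; row 2: [0, I, 0, 0]; row 3: [0, 0, -I, 0]; row 4: [0, 0, 0, I]; rho(e34) = rho(e3)rho(e4) = row 1: [0, -I, 0, 0]; row 2: [-I, 0, 0, 0]; row 3: [0, 0, 0, -I]; row 4: [0, 0, -I, 0].
M = (9/5)*rho(e12) + (-1/4)*rho(e13) + (9)*rho(e23) + (-2/3)*rho(e34), summed entrywise:
Answer: row 1: [-9*I, 2*I/3, 0, 9/5 + I/4]; row 2: [2*I/3, 9*I, 9/5 - I/4, 0]; row 3: [0, 9/5 + I/4, -9*I, 2*I/3]; row 4: [9/5 - I/4, 0, 2*I/3, 9*I]
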